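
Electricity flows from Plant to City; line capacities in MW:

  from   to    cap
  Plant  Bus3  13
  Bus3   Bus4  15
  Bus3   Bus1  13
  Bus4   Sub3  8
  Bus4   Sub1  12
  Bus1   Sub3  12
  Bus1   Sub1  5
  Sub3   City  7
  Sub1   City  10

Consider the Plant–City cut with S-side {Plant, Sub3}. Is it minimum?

Given cut capacity: 13 + 7 = 20.
Augment Plant→Bus3→Bus4→Sub3→City: bottleneck 7, flow now 7.
Augment Plant→Bus3→Bus4→Sub1→City: bottleneck 6, flow now 13.
No augmenting path remains; maximum flow = 13.
In the residual graph, reachable from Plant: {Plant}.
Min-cut edges: Plant→Bus3 (13); capacity 13 = 13.
Cut capacity 20 exceeds the max flow 13, so it is not minimum.

No — its capacity is 20, but the minimum cut has capacity 13.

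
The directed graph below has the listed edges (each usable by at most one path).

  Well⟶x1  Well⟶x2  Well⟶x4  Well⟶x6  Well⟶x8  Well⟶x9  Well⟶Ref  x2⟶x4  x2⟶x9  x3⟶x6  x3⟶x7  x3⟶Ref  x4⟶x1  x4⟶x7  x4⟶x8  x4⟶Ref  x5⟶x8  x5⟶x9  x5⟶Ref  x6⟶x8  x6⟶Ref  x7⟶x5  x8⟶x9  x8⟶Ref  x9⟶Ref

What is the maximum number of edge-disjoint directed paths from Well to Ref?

6

Assign every edge capacity 1; by Menger, the answer equals the max flow.
Path Well→Ref (+1); total 1.
Path Well→x4→Ref (+1); total 2.
Path Well→x6→Ref (+1); total 3.
Path Well→x8→Ref (+1); total 4.
Path Well→x9→Ref (+1); total 5.
Path Well→x2→x4→x7→x5→Ref (+1); total 6.
No residual Well→Ref path; max flow = 6.
Certifying cut of size 6: {Well→Ref, Well→x2, Well→x4, Well→x6, Well→x8, Well→x9}.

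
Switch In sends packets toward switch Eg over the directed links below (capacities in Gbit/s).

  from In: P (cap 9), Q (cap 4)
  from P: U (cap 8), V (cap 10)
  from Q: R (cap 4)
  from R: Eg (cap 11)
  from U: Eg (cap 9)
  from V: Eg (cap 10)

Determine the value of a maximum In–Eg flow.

Augment In→P→U→Eg: bottleneck 8, flow now 8.
Augment In→P→V→Eg: bottleneck 1, flow now 9.
Augment In→Q→R→Eg: bottleneck 4, flow now 13.
No augmenting path remains; maximum flow = 13.
In the residual graph, reachable from In: {In}.
Min-cut edges: In→P (9), In→Q (4); capacity 9 + 4 = 13.
This cut is saturated, so no flow can exceed 13.

13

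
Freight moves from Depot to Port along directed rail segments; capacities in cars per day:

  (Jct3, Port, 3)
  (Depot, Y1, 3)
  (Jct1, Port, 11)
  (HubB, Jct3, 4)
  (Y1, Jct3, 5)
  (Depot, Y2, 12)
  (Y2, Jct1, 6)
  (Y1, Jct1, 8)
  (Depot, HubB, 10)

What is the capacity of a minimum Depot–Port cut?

12

Augment Depot→Y2→Jct1→Port: bottleneck 6, flow now 6.
Augment Depot→Y1→Jct3→Port: bottleneck 3, flow now 9.
Augment Depot→HubB→Jct3→Y1→Jct1→Port: bottleneck 3, flow now 12. (uses reverse residual edge)
No augmenting path remains; maximum flow = 12.
By max-flow min-cut, the minimum cut capacity equals the max flow.
In the residual graph, reachable from Depot: {Depot, Y2, HubB, Jct3}.
Min-cut edges: Depot→Y1 (3), Y2→Jct1 (6), Jct3→Port (3); capacity 3 + 6 + 3 = 12.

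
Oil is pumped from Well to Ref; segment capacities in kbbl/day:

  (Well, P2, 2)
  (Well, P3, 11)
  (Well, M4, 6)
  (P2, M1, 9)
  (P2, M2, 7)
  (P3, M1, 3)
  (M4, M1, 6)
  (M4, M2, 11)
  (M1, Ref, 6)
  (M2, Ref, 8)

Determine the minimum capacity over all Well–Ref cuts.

11

Augment Well→P2→M1→Ref: bottleneck 2, flow now 2.
Augment Well→P3→M1→Ref: bottleneck 3, flow now 5.
Augment Well→M4→M1→Ref: bottleneck 1, flow now 6.
Augment Well→M4→M2→Ref: bottleneck 5, flow now 11.
No augmenting path remains; maximum flow = 11.
By max-flow min-cut, the minimum cut capacity equals the max flow.
In the residual graph, reachable from Well: {Well, P3}.
Min-cut edges: Well→P2 (2), Well→M4 (6), P3→M1 (3); capacity 2 + 6 + 3 = 11.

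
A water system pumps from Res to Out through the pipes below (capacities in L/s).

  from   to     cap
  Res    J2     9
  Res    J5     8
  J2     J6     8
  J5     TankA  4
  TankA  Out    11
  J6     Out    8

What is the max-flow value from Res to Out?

Augment Res→J2→J6→Out: bottleneck 8, flow now 8.
Augment Res→J5→TankA→Out: bottleneck 4, flow now 12.
No augmenting path remains; maximum flow = 12.
In the residual graph, reachable from Res: {Res, J2, J5}.
Min-cut edges: J2→J6 (8), J5→TankA (4); capacity 8 + 4 = 12.
This cut is saturated, so no flow can exceed 12.

12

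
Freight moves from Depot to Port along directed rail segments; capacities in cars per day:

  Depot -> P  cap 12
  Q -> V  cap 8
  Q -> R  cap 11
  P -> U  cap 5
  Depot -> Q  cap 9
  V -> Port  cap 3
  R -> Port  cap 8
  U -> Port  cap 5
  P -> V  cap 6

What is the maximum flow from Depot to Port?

16

Augment Depot→P→U→Port: bottleneck 5, flow now 5.
Augment Depot→P→V→Port: bottleneck 3, flow now 8.
Augment Depot→Q→R→Port: bottleneck 8, flow now 16.
No augmenting path remains; maximum flow = 16.
In the residual graph, reachable from Depot: {Depot, P, Q, R, V}.
Min-cut edges: P→U (5), R→Port (8), V→Port (3); capacity 5 + 8 + 3 = 16.
This cut is saturated, so no flow can exceed 16.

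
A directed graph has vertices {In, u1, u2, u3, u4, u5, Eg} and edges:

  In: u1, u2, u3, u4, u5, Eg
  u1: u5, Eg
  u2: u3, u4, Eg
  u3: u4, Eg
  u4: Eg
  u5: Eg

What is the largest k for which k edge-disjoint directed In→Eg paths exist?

Assign every edge capacity 1; by Menger, the answer equals the max flow.
Path In→Eg (+1); total 1.
Path In→u1→Eg (+1); total 2.
Path In→u2→Eg (+1); total 3.
Path In→u3→Eg (+1); total 4.
Path In→u4→Eg (+1); total 5.
Path In→u5→Eg (+1); total 6.
No residual In→Eg path; max flow = 6.
Certifying cut of size 6: {In→Eg, In→u1, In→u2, In→u3, In→u4, In→u5}.

6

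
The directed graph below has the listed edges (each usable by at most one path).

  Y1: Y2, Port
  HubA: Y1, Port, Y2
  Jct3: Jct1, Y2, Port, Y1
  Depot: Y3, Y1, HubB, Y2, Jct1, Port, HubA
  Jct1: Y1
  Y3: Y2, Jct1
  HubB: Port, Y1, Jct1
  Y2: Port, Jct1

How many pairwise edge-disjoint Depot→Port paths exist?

Assign every edge capacity 1; by Menger, the answer equals the max flow.
Path Depot→Port (+1); total 1.
Path Depot→HubB→Port (+1); total 2.
Path Depot→HubA→Port (+1); total 3.
Path Depot→Y2→Port (+1); total 4.
Path Depot→Y1→Port (+1); total 5.
No residual Depot→Port path; max flow = 5.
Certifying cut of size 5: {Depot→HubA, Depot→HubB, Depot→Port, Y1→Port, Y2→Port}.

5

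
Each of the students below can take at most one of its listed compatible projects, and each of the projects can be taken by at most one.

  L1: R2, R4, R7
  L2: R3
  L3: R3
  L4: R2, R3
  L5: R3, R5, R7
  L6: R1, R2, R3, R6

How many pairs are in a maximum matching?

5

Unit-capacity flow: source→left, listed edges, right→sink; max matching = max flow.
Augmenting path L1→R2 (+1); matched 1.
Augmenting path L2→R3 (+1); matched 2.
Augmenting path L5→R5 (+1); matched 3.
Augmenting path L6→R1 (+1); matched 4.
Augmenting path L4→R2→L1→R4 (+1); matched 5.
No augmenting path remains; maximum matching = 5.
König certificate: {L1, L4, L5, L6, R3} is a vertex cover of size 5 (every listed pair touches it), so no matching can be larger.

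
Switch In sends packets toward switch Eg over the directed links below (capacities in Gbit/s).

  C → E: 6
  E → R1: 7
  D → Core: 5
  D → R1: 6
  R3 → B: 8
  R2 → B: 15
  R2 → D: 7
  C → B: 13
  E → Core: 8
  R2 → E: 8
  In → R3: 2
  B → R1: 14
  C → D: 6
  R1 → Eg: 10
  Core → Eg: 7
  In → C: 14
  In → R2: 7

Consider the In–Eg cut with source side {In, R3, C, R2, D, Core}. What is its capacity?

63

Edges leaving {In, R3, C, R2, D, Core}: R3→B (8), C→B (13), C→E (6), R2→B (15), R2→E (8), D→R1 (6), Core→Eg (7).
Cut capacity = 8 + 13 + 6 + 15 + 8 + 6 + 7 = 63.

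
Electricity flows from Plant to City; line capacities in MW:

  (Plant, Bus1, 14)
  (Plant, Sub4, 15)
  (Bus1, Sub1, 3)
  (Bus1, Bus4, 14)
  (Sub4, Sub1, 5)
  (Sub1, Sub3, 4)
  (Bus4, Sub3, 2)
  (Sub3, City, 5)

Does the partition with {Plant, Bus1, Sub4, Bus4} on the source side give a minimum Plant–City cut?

No — its capacity is 10, but the minimum cut has capacity 5.

Given cut capacity: 3 + 5 + 2 = 10.
Augment Plant→Bus1→Sub1→Sub3→City: bottleneck 3, flow now 3.
Augment Plant→Bus1→Bus4→Sub3→City: bottleneck 2, flow now 5.
No augmenting path remains; maximum flow = 5.
In the residual graph, reachable from Plant: {Plant, Bus1, Sub4, Sub1, Bus4, Sub3}.
Min-cut edges: Sub3→City (5); capacity 5 = 5.
Cut capacity 10 exceeds the max flow 5, so it is not minimum.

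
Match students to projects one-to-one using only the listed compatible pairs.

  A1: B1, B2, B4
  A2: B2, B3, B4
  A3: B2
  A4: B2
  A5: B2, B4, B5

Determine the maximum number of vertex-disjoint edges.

4

Unit-capacity flow: source→left, listed edges, right→sink; max matching = max flow.
Augmenting path A1→B1 (+1); matched 1.
Augmenting path A2→B2 (+1); matched 2.
Augmenting path A5→B4 (+1); matched 3.
Augmenting path A3→B2→A2→B3 (+1); matched 4.
No augmenting path remains; maximum matching = 4.
König certificate: {A1, A2, A5, B2} is a vertex cover of size 4 (every listed pair touches it), so no matching can be larger.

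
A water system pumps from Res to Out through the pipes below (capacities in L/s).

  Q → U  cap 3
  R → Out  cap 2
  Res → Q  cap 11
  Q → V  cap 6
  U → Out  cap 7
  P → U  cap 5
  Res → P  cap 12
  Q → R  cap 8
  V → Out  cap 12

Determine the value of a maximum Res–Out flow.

Augment Res→P→U→Out: bottleneck 5, flow now 5.
Augment Res→Q→R→Out: bottleneck 2, flow now 7.
Augment Res→Q→U→Out: bottleneck 2, flow now 9.
Augment Res→Q→V→Out: bottleneck 6, flow now 15.
No augmenting path remains; maximum flow = 15.
In the residual graph, reachable from Res: {Res, P, Q, R, U}.
Min-cut edges: Q→V (6), R→Out (2), U→Out (7); capacity 6 + 2 + 7 = 15.
This cut is saturated, so no flow can exceed 15.

15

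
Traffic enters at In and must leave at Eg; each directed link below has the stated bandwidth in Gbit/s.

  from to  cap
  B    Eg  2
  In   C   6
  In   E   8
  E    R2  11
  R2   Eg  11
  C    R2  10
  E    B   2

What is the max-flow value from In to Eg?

13

Augment In→E→B→Eg: bottleneck 2, flow now 2.
Augment In→E→R2→Eg: bottleneck 6, flow now 8.
Augment In→C→R2→Eg: bottleneck 5, flow now 13.
No augmenting path remains; maximum flow = 13.
In the residual graph, reachable from In: {In, E, C, R2}.
Min-cut edges: E→B (2), R2→Eg (11); capacity 2 + 11 = 13.
This cut is saturated, so no flow can exceed 13.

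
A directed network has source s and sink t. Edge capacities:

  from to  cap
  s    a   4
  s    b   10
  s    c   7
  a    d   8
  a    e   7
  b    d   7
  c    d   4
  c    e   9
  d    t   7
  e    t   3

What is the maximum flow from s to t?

Augment s→a→d→t: bottleneck 4, flow now 4.
Augment s→b→d→t: bottleneck 3, flow now 7.
Augment s→c→e→t: bottleneck 3, flow now 10.
No augmenting path remains; maximum flow = 10.
In the residual graph, reachable from s: {s, a, b, c, d, e}.
Min-cut edges: d→t (7), e→t (3); capacity 7 + 3 = 10.
This cut is saturated, so no flow can exceed 10.

10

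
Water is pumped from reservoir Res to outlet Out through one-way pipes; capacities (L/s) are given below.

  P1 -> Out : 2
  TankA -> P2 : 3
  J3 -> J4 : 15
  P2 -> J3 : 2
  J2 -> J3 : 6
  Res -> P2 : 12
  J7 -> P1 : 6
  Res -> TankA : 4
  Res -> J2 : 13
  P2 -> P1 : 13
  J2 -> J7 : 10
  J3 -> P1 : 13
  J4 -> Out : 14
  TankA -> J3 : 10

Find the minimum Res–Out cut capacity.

14

Augment Res→P2→P1→Out: bottleneck 2, flow now 2.
Augment Res→J2→J3→J4→Out: bottleneck 6, flow now 8.
Augment Res→TankA→J3→J4→Out: bottleneck 4, flow now 12.
Augment Res→P2→J3→J4→Out: bottleneck 2, flow now 14.
No augmenting path remains; maximum flow = 14.
By max-flow min-cut, the minimum cut capacity equals the max flow.
In the residual graph, reachable from Res: {Res, J2, P2, J7, P1}.
Min-cut edges: Res→TankA (4), J2→J3 (6), P2→J3 (2), P1→Out (2); capacity 4 + 6 + 2 + 2 = 14.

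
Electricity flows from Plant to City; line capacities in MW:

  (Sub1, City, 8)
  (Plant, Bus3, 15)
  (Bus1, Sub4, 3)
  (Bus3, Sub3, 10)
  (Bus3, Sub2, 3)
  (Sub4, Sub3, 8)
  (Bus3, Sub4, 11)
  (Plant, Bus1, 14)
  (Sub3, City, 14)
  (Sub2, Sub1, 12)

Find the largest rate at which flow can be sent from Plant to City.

Augment Plant→Bus3→Sub3→City: bottleneck 10, flow now 10.
Augment Plant→Bus1→Sub4→Sub3→City: bottleneck 3, flow now 13.
Augment Plant→Bus3→Sub4→Sub3→City: bottleneck 1, flow now 14.
Augment Plant→Bus3→Sub2→Sub1→City: bottleneck 3, flow now 17.
No augmenting path remains; maximum flow = 17.
In the residual graph, reachable from Plant: {Plant, Bus1, Bus3, Sub4, Sub3}.
Min-cut edges: Bus3→Sub2 (3), Sub3→City (14); capacity 3 + 14 = 17.
This cut is saturated, so no flow can exceed 17.

17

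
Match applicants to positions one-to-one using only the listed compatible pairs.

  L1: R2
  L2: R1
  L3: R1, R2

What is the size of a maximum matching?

2

Unit-capacity flow: source→left, listed edges, right→sink; max matching = max flow.
Augmenting path L1→R2 (+1); matched 1.
Augmenting path L2→R1 (+1); matched 2.
No augmenting path remains; maximum matching = 2.
König certificate: {R1, R2} is a vertex cover of size 2 (every listed pair touches it), so no matching can be larger.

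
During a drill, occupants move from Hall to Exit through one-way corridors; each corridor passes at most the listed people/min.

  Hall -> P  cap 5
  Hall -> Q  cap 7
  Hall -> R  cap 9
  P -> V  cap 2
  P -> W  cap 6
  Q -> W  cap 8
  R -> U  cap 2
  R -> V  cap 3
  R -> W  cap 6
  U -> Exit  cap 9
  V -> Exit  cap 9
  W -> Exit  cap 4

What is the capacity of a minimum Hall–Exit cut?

Augment Hall→P→V→Exit: bottleneck 2, flow now 2.
Augment Hall→P→W→Exit: bottleneck 3, flow now 5.
Augment Hall→Q→W→Exit: bottleneck 1, flow now 6.
Augment Hall→R→U→Exit: bottleneck 2, flow now 8.
Augment Hall→R→V→Exit: bottleneck 3, flow now 11.
No augmenting path remains; maximum flow = 11.
By max-flow min-cut, the minimum cut capacity equals the max flow.
In the residual graph, reachable from Hall: {Hall, P, Q, R, W}.
Min-cut edges: P→V (2), R→U (2), R→V (3), W→Exit (4); capacity 2 + 2 + 3 + 4 = 11.

11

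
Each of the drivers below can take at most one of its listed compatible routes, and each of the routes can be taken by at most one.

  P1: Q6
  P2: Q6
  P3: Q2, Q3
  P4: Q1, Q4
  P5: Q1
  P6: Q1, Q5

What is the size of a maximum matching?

5

Unit-capacity flow: source→left, listed edges, right→sink; max matching = max flow.
Augmenting path P1→Q6 (+1); matched 1.
Augmenting path P3→Q2 (+1); matched 2.
Augmenting path P4→Q1 (+1); matched 3.
Augmenting path P6→Q5 (+1); matched 4.
Augmenting path P5→Q1→P4→Q4 (+1); matched 5.
No augmenting path remains; maximum matching = 5.
König certificate: {P3, P4, P5, P6, Q6} is a vertex cover of size 5 (every listed pair touches it), so no matching can be larger.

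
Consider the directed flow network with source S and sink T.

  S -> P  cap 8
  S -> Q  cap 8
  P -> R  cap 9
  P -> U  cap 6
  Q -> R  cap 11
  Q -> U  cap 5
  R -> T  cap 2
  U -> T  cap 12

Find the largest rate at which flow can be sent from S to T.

Augment S→P→R→T: bottleneck 2, flow now 2.
Augment S→P→U→T: bottleneck 6, flow now 8.
Augment S→Q→U→T: bottleneck 5, flow now 13.
No augmenting path remains; maximum flow = 13.
In the residual graph, reachable from S: {S, P, Q, R}.
Min-cut edges: P→U (6), Q→U (5), R→T (2); capacity 6 + 5 + 2 = 13.
This cut is saturated, so no flow can exceed 13.

13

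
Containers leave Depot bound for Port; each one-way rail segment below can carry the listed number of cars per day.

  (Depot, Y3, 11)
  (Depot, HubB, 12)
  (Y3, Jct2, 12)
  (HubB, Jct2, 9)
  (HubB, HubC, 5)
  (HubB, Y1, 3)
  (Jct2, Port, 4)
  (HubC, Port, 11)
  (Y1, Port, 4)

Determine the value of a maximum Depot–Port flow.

Augment Depot→Y3→Jct2→Port: bottleneck 4, flow now 4.
Augment Depot→HubB→HubC→Port: bottleneck 5, flow now 9.
Augment Depot→HubB→Y1→Port: bottleneck 3, flow now 12.
No augmenting path remains; maximum flow = 12.
In the residual graph, reachable from Depot: {Depot, Y3, HubB, Jct2}.
Min-cut edges: HubB→HubC (5), HubB→Y1 (3), Jct2→Port (4); capacity 5 + 3 + 4 = 12.
This cut is saturated, so no flow can exceed 12.

12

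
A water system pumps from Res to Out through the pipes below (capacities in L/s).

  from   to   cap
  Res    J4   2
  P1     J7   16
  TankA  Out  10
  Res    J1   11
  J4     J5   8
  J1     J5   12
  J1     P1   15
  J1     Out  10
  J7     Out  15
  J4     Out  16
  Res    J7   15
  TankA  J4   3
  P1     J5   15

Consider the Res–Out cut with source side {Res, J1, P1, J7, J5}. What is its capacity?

Edges leaving {Res, J1, P1, J7, J5}: Res→J4 (2), J1→Out (10), J7→Out (15).
Cut capacity = 2 + 10 + 15 = 27.

27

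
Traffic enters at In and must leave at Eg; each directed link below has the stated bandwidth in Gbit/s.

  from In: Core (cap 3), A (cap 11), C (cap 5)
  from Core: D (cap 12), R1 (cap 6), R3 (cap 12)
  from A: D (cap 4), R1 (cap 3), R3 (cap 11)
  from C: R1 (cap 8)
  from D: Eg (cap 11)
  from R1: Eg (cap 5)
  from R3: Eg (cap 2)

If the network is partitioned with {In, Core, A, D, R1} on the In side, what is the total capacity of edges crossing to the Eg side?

44

Edges leaving {In, Core, A, D, R1}: In→C (5), Core→R3 (12), A→R3 (11), D→Eg (11), R1→Eg (5).
Cut capacity = 5 + 12 + 11 + 11 + 5 = 44.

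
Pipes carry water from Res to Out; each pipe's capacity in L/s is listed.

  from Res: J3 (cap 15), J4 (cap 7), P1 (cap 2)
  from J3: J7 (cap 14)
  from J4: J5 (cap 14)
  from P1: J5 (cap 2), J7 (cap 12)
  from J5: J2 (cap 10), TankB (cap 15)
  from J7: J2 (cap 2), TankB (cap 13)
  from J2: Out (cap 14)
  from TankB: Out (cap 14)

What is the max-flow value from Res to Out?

Augment Res→J3→J7→J2→Out: bottleneck 2, flow now 2.
Augment Res→J3→J7→TankB→Out: bottleneck 12, flow now 14.
Augment Res→J4→J5→J2→Out: bottleneck 7, flow now 21.
Augment Res→P1→J5→J2→Out: bottleneck 2, flow now 23.
No augmenting path remains; maximum flow = 23.
In the residual graph, reachable from Res: {Res, J3}.
Min-cut edges: Res→J4 (7), Res→P1 (2), J3→J7 (14); capacity 7 + 2 + 14 = 23.
This cut is saturated, so no flow can exceed 23.

23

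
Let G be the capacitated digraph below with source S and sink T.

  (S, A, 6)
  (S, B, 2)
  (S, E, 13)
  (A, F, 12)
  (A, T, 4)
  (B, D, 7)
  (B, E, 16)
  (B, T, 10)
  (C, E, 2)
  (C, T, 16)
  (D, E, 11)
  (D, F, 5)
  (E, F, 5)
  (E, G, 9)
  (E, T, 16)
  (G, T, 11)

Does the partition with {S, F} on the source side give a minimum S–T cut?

Given cut capacity: 6 + 2 + 13 = 21.
Augment S→A→T: bottleneck 4, flow now 4.
Augment S→B→T: bottleneck 2, flow now 6.
Augment S→E→T: bottleneck 13, flow now 19.
No augmenting path remains; maximum flow = 19.
In the residual graph, reachable from S: {S, A, F}.
Min-cut edges: S→B (2), S→E (13), A→T (4); capacity 2 + 13 + 4 = 19.
Cut capacity 21 exceeds the max flow 19, so it is not minimum.

No — its capacity is 21, but the minimum cut has capacity 19.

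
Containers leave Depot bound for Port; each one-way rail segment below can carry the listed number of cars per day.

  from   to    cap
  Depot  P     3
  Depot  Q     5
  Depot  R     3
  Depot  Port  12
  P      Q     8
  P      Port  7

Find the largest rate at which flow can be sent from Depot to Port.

15

Augment Depot→Port: bottleneck 12, flow now 12.
Augment Depot→P→Port: bottleneck 3, flow now 15.
No augmenting path remains; maximum flow = 15.
In the residual graph, reachable from Depot: {Depot, Q, R}.
Min-cut edges: Depot→P (3), Depot→Port (12); capacity 3 + 12 = 15.
This cut is saturated, so no flow can exceed 15.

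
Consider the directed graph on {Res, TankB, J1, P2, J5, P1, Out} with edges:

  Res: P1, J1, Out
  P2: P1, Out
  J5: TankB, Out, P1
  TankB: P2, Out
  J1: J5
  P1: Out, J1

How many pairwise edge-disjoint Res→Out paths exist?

3

Assign every edge capacity 1; by Menger, the answer equals the max flow.
Path Res→Out (+1); total 1.
Path Res→P1→Out (+1); total 2.
Path Res→J1→J5→Out (+1); total 3.
No residual Res→Out path; max flow = 3.
Certifying cut of size 3: {Res→J1, Res→Out, Res→P1}.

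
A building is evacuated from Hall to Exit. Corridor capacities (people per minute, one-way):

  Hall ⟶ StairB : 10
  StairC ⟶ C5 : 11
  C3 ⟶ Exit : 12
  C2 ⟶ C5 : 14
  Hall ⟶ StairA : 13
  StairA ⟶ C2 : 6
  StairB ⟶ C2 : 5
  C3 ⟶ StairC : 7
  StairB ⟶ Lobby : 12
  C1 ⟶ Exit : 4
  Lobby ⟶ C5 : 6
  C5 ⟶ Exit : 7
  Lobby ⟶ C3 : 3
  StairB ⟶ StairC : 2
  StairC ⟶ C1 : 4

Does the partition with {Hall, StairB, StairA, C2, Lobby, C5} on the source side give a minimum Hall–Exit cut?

Yes — it is a minimum cut (capacity 12).

Given cut capacity: 2 + 3 + 7 = 12.
Augment Hall→StairB→C2→C5→Exit: bottleneck 5, flow now 5.
Augment Hall→StairB→Lobby→C3→Exit: bottleneck 3, flow now 8.
Augment Hall→StairB→Lobby→C5→Exit: bottleneck 2, flow now 10.
Augment Hall→StairA→C2→StairB→StairC→C1→Exit: bottleneck 2, flow now 12. (uses reverse residual edge)
No augmenting path remains; maximum flow = 12.
Cut capacity 12 equals the max flow, so it is a minimum cut.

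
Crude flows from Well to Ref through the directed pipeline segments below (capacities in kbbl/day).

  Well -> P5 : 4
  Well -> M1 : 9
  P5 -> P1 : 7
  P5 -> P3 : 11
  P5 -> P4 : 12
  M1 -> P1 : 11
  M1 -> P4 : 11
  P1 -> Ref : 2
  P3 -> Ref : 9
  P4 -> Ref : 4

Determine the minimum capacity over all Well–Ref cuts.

10

Augment Well→P5→P1→Ref: bottleneck 2, flow now 2.
Augment Well→P5→P3→Ref: bottleneck 2, flow now 4.
Augment Well→M1→P4→Ref: bottleneck 4, flow now 8.
Augment Well→M1→P1→P5→P3→Ref: bottleneck 2, flow now 10. (uses reverse residual edge)
No augmenting path remains; maximum flow = 10.
By max-flow min-cut, the minimum cut capacity equals the max flow.
In the residual graph, reachable from Well: {Well, M1, P1, P4}.
Min-cut edges: Well→P5 (4), P1→Ref (2), P4→Ref (4); capacity 4 + 2 + 4 = 10.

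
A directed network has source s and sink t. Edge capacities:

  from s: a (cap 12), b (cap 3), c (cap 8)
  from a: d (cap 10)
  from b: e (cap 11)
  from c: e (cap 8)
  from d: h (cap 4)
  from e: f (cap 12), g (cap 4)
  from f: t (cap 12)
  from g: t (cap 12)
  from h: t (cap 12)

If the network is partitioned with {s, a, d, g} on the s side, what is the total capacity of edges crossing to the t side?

Edges leaving {s, a, d, g}: s→b (3), s→c (8), d→h (4), g→t (12).
Cut capacity = 3 + 8 + 4 + 12 = 27.

27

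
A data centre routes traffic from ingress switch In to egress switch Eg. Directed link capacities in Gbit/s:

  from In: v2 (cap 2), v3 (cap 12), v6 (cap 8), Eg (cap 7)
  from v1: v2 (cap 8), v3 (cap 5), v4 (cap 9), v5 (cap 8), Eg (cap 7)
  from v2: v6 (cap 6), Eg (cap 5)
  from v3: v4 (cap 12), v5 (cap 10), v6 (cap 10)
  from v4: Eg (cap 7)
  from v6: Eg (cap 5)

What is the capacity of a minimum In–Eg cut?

21

Augment In→Eg: bottleneck 7, flow now 7.
Augment In→v2→Eg: bottleneck 2, flow now 9.
Augment In→v6→Eg: bottleneck 5, flow now 14.
Augment In→v3→v4→Eg: bottleneck 7, flow now 21.
No augmenting path remains; maximum flow = 21.
By max-flow min-cut, the minimum cut capacity equals the max flow.
In the residual graph, reachable from In: {In, v3, v4, v5, v6}.
Min-cut edges: In→v2 (2), In→Eg (7), v4→Eg (7), v6→Eg (5); capacity 2 + 7 + 7 + 5 = 21.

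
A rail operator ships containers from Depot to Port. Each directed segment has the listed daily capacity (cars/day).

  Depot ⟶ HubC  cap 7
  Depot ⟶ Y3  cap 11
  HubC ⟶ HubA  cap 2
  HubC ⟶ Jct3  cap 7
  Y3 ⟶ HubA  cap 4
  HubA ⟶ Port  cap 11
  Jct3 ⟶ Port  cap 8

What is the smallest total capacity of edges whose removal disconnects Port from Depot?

11

Augment Depot→HubC→HubA→Port: bottleneck 2, flow now 2.
Augment Depot→HubC→Jct3→Port: bottleneck 5, flow now 7.
Augment Depot→Y3→HubA→Port: bottleneck 4, flow now 11.
No augmenting path remains; maximum flow = 11.
By max-flow min-cut, the minimum cut capacity equals the max flow.
In the residual graph, reachable from Depot: {Depot, Y3}.
Min-cut edges: Depot→HubC (7), Y3→HubA (4); capacity 7 + 4 = 11.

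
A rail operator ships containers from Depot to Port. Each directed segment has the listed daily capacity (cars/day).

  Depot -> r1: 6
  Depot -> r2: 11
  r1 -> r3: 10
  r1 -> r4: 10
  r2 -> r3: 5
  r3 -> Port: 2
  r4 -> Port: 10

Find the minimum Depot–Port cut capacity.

Augment Depot→r1→r3→Port: bottleneck 2, flow now 2.
Augment Depot→r1→r4→Port: bottleneck 4, flow now 6.
Augment Depot→r2→r3→r1→r4→Port: bottleneck 2, flow now 8. (uses reverse residual edge)
No augmenting path remains; maximum flow = 8.
By max-flow min-cut, the minimum cut capacity equals the max flow.
In the residual graph, reachable from Depot: {Depot, r2, r3}.
Min-cut edges: Depot→r1 (6), r3→Port (2); capacity 6 + 2 = 8.

8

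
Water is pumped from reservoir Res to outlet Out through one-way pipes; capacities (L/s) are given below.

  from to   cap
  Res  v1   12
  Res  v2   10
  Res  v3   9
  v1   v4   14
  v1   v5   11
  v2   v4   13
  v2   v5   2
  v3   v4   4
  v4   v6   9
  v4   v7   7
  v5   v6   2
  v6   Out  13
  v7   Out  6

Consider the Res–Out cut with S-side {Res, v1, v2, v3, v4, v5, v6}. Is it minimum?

No — its capacity is 20, but the minimum cut has capacity 17.

Given cut capacity: 7 + 13 = 20.
Augment Res→v1→v4→v6→Out: bottleneck 9, flow now 9.
Augment Res→v1→v4→v7→Out: bottleneck 3, flow now 12.
Augment Res→v2→v4→v7→Out: bottleneck 3, flow now 15.
Augment Res→v2→v5→v6→Out: bottleneck 2, flow now 17.
No augmenting path remains; maximum flow = 17.
In the residual graph, reachable from Res: {Res, v1, v2, v3, v4, v5, v7}.
Min-cut edges: v4→v6 (9), v5→v6 (2), v7→Out (6); capacity 9 + 2 + 6 = 17.
Cut capacity 20 exceeds the max flow 17, so it is not minimum.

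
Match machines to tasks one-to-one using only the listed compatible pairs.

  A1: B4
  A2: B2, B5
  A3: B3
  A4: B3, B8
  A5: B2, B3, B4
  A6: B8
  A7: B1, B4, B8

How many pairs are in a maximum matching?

6

Unit-capacity flow: source→left, listed edges, right→sink; max matching = max flow.
Augmenting path A1→B4 (+1); matched 1.
Augmenting path A2→B2 (+1); matched 2.
Augmenting path A3→B3 (+1); matched 3.
Augmenting path A4→B8 (+1); matched 4.
Augmenting path A7→B1 (+1); matched 5.
Augmenting path A5→B2→A2→B5 (+1); matched 6.
No augmenting path remains; maximum matching = 6.
König certificate: {A1, A2, A5, A7, B3, B8} is a vertex cover of size 6 (every listed pair touches it), so no matching can be larger.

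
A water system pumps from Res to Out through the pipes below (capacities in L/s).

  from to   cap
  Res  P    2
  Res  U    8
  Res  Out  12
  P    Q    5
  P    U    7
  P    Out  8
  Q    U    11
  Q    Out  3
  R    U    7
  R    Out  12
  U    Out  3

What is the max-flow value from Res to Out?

17

Augment Res→Out: bottleneck 12, flow now 12.
Augment Res→P→Out: bottleneck 2, flow now 14.
Augment Res→U→Out: bottleneck 3, flow now 17.
No augmenting path remains; maximum flow = 17.
In the residual graph, reachable from Res: {Res, U}.
Min-cut edges: Res→P (2), Res→Out (12), U→Out (3); capacity 2 + 12 + 3 = 17.
This cut is saturated, so no flow can exceed 17.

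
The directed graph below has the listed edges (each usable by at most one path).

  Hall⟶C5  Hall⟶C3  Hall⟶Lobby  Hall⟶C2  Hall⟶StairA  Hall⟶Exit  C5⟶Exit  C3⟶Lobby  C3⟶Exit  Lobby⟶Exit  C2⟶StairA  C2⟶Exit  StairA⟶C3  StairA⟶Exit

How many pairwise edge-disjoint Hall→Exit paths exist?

Assign every edge capacity 1; by Menger, the answer equals the max flow.
Path Hall→Exit (+1); total 1.
Path Hall→C5→Exit (+1); total 2.
Path Hall→C3→Exit (+1); total 3.
Path Hall→Lobby→Exit (+1); total 4.
Path Hall→C2→Exit (+1); total 5.
Path Hall→StairA→Exit (+1); total 6.
No residual Hall→Exit path; max flow = 6.
Certifying cut of size 6: {Hall→C2, Hall→C3, Hall→C5, Hall→Exit, Hall→Lobby, Hall→StairA}.

6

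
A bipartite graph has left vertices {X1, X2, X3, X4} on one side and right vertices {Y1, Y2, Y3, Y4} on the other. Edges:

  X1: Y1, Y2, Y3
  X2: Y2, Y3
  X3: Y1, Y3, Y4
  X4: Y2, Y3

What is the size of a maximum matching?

Unit-capacity flow: source→left, listed edges, right→sink; max matching = max flow.
Augmenting path X1→Y1 (+1); matched 1.
Augmenting path X2→Y2 (+1); matched 2.
Augmenting path X3→Y3 (+1); matched 3.
Augmenting path X4→Y3→X3→Y4 (+1); matched 4.
No augmenting path remains; maximum matching = 4.
König certificate: {X1, X2, X3, X4} is a vertex cover of size 4 (every listed pair touches it), so no matching can be larger.

4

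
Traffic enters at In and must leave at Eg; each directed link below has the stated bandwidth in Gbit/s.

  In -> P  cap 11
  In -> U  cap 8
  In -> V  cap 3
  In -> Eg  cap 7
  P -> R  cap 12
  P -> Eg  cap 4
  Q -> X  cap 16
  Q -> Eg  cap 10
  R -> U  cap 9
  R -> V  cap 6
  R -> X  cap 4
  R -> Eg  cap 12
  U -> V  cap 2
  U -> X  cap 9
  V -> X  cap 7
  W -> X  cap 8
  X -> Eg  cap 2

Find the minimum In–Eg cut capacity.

20

Augment In→Eg: bottleneck 7, flow now 7.
Augment In→P→Eg: bottleneck 4, flow now 11.
Augment In→P→R→Eg: bottleneck 7, flow now 18.
Augment In→U→X→Eg: bottleneck 2, flow now 20.
No augmenting path remains; maximum flow = 20.
By max-flow min-cut, the minimum cut capacity equals the max flow.
In the residual graph, reachable from In: {In, U, V, X}.
Min-cut edges: In→P (11), In→Eg (7), X→Eg (2); capacity 11 + 7 + 2 = 20.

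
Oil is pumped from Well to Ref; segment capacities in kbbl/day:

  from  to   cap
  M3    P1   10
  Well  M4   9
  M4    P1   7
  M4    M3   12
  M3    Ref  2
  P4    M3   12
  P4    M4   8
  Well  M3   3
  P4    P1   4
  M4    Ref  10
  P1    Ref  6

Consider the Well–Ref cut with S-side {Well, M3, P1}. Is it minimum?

Given cut capacity: 9 + 2 + 6 = 17.
Augment Well→M4→Ref: bottleneck 9, flow now 9.
Augment Well→M3→Ref: bottleneck 2, flow now 11.
Augment Well→M3→P1→Ref: bottleneck 1, flow now 12.
No augmenting path remains; maximum flow = 12.
In the residual graph, reachable from Well: {Well}.
Min-cut edges: Well→M4 (9), Well→M3 (3); capacity 9 + 3 = 12.
Cut capacity 17 exceeds the max flow 12, so it is not minimum.

No — its capacity is 17, but the minimum cut has capacity 12.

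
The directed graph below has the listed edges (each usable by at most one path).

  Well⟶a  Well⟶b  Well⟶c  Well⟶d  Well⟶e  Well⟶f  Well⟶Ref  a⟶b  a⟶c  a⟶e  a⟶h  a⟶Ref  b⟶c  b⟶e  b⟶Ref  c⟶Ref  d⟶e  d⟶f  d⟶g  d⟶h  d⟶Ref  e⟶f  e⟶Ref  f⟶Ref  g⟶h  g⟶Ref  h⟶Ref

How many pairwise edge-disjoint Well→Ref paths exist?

7

Assign every edge capacity 1; by Menger, the answer equals the max flow.
Path Well→Ref (+1); total 1.
Path Well→a→Ref (+1); total 2.
Path Well→b→Ref (+1); total 3.
Path Well→c→Ref (+1); total 4.
Path Well→d→Ref (+1); total 5.
Path Well→e→Ref (+1); total 6.
Path Well→f→Ref (+1); total 7.
No residual Well→Ref path; max flow = 7.
Certifying cut of size 7: {Well→Ref, Well→a, Well→b, Well→c, Well→d, Well→e, Well→f}.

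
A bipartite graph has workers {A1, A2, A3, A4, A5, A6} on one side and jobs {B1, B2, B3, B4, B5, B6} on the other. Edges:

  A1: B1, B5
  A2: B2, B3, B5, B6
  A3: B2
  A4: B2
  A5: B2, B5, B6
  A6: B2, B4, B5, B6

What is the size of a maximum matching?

Unit-capacity flow: source→left, listed edges, right→sink; max matching = max flow.
Augmenting path A1→B1 (+1); matched 1.
Augmenting path A2→B2 (+1); matched 2.
Augmenting path A5→B5 (+1); matched 3.
Augmenting path A6→B4 (+1); matched 4.
Augmenting path A3→B2→A2→B3 (+1); matched 5.
No augmenting path remains; maximum matching = 5.
König certificate: {A1, A2, A5, A6, B2} is a vertex cover of size 5 (every listed pair touches it), so no matching can be larger.

5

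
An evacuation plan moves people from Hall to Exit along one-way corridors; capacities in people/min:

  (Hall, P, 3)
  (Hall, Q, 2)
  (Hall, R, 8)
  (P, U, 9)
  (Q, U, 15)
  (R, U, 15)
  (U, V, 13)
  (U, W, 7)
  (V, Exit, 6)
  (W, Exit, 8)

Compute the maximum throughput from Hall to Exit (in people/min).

Augment Hall→P→U→V→Exit: bottleneck 3, flow now 3.
Augment Hall→Q→U→V→Exit: bottleneck 2, flow now 5.
Augment Hall→R→U→V→Exit: bottleneck 1, flow now 6.
Augment Hall→R→U→W→Exit: bottleneck 7, flow now 13.
No augmenting path remains; maximum flow = 13.
In the residual graph, reachable from Hall: {Hall}.
Min-cut edges: Hall→P (3), Hall→Q (2), Hall→R (8); capacity 3 + 2 + 8 = 13.
This cut is saturated, so no flow can exceed 13.

13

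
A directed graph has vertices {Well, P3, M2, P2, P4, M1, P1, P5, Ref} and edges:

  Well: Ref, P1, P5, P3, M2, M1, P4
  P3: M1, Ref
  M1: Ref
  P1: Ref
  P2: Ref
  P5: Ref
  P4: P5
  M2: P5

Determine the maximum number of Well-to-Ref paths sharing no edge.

Assign every edge capacity 1; by Menger, the answer equals the max flow.
Path Well→Ref (+1); total 1.
Path Well→P3→Ref (+1); total 2.
Path Well→M1→Ref (+1); total 3.
Path Well→P1→Ref (+1); total 4.
Path Well→P5→Ref (+1); total 5.
No residual Well→Ref path; max flow = 5.
Certifying cut of size 5: {P5→Ref, Well→M1, Well→P1, Well→P3, Well→Ref}.

5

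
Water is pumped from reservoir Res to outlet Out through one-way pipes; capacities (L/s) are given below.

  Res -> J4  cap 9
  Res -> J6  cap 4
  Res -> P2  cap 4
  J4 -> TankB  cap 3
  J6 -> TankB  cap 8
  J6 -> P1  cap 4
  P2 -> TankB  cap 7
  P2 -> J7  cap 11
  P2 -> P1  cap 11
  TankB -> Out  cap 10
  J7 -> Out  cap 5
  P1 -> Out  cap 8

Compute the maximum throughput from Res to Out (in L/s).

Augment Res→J4→TankB→Out: bottleneck 3, flow now 3.
Augment Res→J6→TankB→Out: bottleneck 4, flow now 7.
Augment Res→P2→TankB→Out: bottleneck 3, flow now 10.
Augment Res→P2→J7→Out: bottleneck 1, flow now 11.
No augmenting path remains; maximum flow = 11.
In the residual graph, reachable from Res: {Res, J4}.
Min-cut edges: Res→J6 (4), Res→P2 (4), J4→TankB (3); capacity 4 + 4 + 3 = 11.
This cut is saturated, so no flow can exceed 11.

11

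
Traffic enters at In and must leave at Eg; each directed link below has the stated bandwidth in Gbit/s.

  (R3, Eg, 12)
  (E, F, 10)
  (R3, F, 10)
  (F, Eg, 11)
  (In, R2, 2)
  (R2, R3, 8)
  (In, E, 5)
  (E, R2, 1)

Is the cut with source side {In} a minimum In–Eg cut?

Yes — it is a minimum cut (capacity 7).

Given cut capacity: 5 + 2 = 7.
Augment In→E→F→Eg: bottleneck 5, flow now 5.
Augment In→R2→R3→Eg: bottleneck 2, flow now 7.
No augmenting path remains; maximum flow = 7.
Cut capacity 7 equals the max flow, so it is a minimum cut.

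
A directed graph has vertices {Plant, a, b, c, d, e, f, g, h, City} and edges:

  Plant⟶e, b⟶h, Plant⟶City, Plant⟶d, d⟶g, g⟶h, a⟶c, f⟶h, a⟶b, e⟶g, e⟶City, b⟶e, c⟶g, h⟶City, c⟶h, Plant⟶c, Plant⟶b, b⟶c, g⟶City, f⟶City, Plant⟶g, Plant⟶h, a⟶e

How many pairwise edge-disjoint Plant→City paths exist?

4

Assign every edge capacity 1; by Menger, the answer equals the max flow.
Path Plant→City (+1); total 1.
Path Plant→e→City (+1); total 2.
Path Plant→g→City (+1); total 3.
Path Plant→h→City (+1); total 4.
No residual Plant→City path; max flow = 4.
Certifying cut of size 4: {Plant→City, e→City, g→City, h→City}.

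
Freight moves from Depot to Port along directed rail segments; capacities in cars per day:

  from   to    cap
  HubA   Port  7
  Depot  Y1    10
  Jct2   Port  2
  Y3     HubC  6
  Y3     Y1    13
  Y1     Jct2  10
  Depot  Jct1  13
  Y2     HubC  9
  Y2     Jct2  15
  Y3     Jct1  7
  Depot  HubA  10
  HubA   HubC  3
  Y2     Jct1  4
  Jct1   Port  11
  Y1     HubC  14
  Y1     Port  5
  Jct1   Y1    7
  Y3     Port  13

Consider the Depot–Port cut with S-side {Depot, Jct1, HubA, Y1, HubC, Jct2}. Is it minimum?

Yes — it is a minimum cut (capacity 25).

Given cut capacity: 11 + 7 + 5 + 2 = 25.
Augment Depot→Jct1→Port: bottleneck 11, flow now 11.
Augment Depot→HubA→Port: bottleneck 7, flow now 18.
Augment Depot→Y1→Port: bottleneck 5, flow now 23.
Augment Depot→Y1→Jct2→Port: bottleneck 2, flow now 25.
No augmenting path remains; maximum flow = 25.
Cut capacity 25 equals the max flow, so it is a minimum cut.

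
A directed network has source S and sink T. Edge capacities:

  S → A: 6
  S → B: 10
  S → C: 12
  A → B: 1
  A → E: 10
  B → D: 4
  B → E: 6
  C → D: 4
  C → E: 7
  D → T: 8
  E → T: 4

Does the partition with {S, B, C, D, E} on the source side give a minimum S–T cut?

No — its capacity is 18, but the minimum cut has capacity 12.

Given cut capacity: 6 + 8 + 4 = 18.
Augment S→A→E→T: bottleneck 4, flow now 4.
Augment S→B→D→T: bottleneck 4, flow now 8.
Augment S→C→D→T: bottleneck 4, flow now 12.
No augmenting path remains; maximum flow = 12.
In the residual graph, reachable from S: {S, A, B, C, E}.
Min-cut edges: B→D (4), C→D (4), E→T (4); capacity 4 + 4 + 4 = 12.
Cut capacity 18 exceeds the max flow 12, so it is not minimum.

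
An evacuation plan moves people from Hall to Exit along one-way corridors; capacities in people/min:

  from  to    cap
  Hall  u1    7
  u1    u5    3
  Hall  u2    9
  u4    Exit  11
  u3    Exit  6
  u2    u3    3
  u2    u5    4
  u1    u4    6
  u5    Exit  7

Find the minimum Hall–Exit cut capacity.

14

Augment Hall→u1→u4→Exit: bottleneck 6, flow now 6.
Augment Hall→u1→u5→Exit: bottleneck 1, flow now 7.
Augment Hall→u2→u3→Exit: bottleneck 3, flow now 10.
Augment Hall→u2→u5→Exit: bottleneck 4, flow now 14.
No augmenting path remains; maximum flow = 14.
By max-flow min-cut, the minimum cut capacity equals the max flow.
In the residual graph, reachable from Hall: {Hall, u2}.
Min-cut edges: Hall→u1 (7), u2→u3 (3), u2→u5 (4); capacity 7 + 3 + 4 = 14.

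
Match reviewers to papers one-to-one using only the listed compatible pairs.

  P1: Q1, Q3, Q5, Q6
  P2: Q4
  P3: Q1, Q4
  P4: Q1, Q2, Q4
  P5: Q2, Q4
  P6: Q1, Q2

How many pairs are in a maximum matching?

Unit-capacity flow: source→left, listed edges, right→sink; max matching = max flow.
Augmenting path P1→Q1 (+1); matched 1.
Augmenting path P2→Q4 (+1); matched 2.
Augmenting path P4→Q2 (+1); matched 3.
Augmenting path P3→Q1→P1→Q3 (+1); matched 4.
No augmenting path remains; maximum matching = 4.
König certificate: {P1, Q1, Q2, Q4} is a vertex cover of size 4 (every listed pair touches it), so no matching can be larger.

4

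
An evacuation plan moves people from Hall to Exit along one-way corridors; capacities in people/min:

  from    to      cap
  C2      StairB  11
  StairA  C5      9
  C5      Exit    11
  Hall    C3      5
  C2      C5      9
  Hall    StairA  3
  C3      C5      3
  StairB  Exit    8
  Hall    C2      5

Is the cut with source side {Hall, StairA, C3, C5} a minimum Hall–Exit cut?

No — its capacity is 16, but the minimum cut has capacity 11.

Given cut capacity: 5 + 11 = 16.
Augment Hall→C2→C5→Exit: bottleneck 5, flow now 5.
Augment Hall→StairA→C5→Exit: bottleneck 3, flow now 8.
Augment Hall→C3→C5→Exit: bottleneck 3, flow now 11.
No augmenting path remains; maximum flow = 11.
In the residual graph, reachable from Hall: {Hall, C3}.
Min-cut edges: Hall→C2 (5), Hall→StairA (3), C3→C5 (3); capacity 5 + 3 + 3 = 11.
Cut capacity 16 exceeds the max flow 11, so it is not minimum.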